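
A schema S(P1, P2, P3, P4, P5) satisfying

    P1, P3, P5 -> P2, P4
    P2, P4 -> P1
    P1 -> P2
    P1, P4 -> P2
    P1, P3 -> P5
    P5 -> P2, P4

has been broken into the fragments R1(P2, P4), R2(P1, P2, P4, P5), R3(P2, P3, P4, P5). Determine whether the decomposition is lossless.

Chase test. Columns are P1, P2, P3, P4, P5; row i has aⱼ where attribute j ∈ Ri, else bᵢⱼ.
Initial tableau (one row per fragment):
  row 1: b11 a2 b13 a4 b15
  row 2: a1 a2 b23 a4 a5
  row 3: b31 a2 a3 a4 a5
Rows 1 and 2 agree on P2, P4; apply P2, P4→P1 and equate their P1 entries.
Rows 1 and 3 agree on P2, P4; apply P2, P4→P1 and equate their P1 entries.
Row 3 is now all distinguished symbols — the join is lossless.

Yes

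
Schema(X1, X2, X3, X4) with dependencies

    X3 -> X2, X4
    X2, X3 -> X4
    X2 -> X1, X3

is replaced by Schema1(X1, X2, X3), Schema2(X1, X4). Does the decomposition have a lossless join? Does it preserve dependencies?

Lossless test: (X1)⁺ = {X1}, which is a superkey of neither fragment — lossy.
Dependency preservation: the restricted closure of {X3} across the fragments never reaches {X2, X4}, so X3 → X2, X4 cannot be enforced without a join — not preserved.

lossy and not dependency-preserving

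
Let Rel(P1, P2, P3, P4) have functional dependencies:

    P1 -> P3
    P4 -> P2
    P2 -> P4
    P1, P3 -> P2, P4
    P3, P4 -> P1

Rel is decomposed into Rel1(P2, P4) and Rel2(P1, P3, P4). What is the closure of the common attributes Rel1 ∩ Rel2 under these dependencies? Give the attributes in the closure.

P2, P4

Rel1 ∩ Rel2 = {P4}.
P4 → P2 applies, adding P2
Closure: {P2, P4}.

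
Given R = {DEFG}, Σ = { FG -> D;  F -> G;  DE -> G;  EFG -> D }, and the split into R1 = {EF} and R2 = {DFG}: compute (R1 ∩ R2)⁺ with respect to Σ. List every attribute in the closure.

DFG

R1 ∩ R2 = {F}.
F → G applies, adding G
FG → D applies, adding D
Closure: {DFG}.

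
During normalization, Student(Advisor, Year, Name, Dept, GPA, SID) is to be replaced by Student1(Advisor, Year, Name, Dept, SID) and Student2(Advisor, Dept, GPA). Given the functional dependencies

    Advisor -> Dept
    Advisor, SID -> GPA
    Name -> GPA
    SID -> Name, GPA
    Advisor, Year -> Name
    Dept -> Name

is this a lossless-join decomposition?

Yes

Common attributes: Student1 ∩ Student2 = {Advisor, Dept}.
Closure of {Advisor, Dept}: Dept → Name applies, adding Name; Name → GPA applies, adding GPA. So (Advisor, Dept)⁺ = {Advisor, Name, Dept, GPA}.
This closure contains every attribute of Student2, so Student1 ∩ Student2 → Student2. The join is lossless.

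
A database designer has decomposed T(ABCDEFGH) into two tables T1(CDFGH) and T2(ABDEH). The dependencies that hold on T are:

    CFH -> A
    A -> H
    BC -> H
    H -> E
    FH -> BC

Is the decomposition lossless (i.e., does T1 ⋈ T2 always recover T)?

No

Common attributes: T1 ∩ T2 = {DH}.
Closure of {DH}: H → E applies, adding E. So (DH)⁺ = {DEH}.
The closure contains neither all of T1 = {CDFGH} nor all of T2 = {ABDEH}, so the common attributes are not a superkey of either fragment. The join is lossy.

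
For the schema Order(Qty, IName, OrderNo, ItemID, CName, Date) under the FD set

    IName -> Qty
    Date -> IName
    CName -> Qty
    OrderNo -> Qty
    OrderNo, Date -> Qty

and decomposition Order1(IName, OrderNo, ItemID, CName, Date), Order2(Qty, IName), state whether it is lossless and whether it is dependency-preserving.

Lossless test: (IName)⁺ = {Qty, IName}, which contains all of one fragment — lossless.
Dependency preservation: the restricted closure of {CName} across the fragments never reaches {Qty}, so CName → Qty cannot be enforced without a join — not preserved.

lossless but not dependency-preserving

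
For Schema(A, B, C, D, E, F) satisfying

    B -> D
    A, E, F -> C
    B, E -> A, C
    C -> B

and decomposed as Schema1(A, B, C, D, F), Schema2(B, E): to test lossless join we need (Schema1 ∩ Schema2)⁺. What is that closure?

B, D

Schema1 ∩ Schema2 = {B}.
B → D applies, adding D
Closure: {B, D}.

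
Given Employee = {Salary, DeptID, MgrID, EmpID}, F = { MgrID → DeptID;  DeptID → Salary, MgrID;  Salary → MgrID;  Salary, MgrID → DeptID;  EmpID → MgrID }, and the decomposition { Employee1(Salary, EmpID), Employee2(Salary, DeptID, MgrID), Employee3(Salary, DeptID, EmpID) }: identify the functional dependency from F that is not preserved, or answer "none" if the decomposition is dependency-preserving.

none

MgrID → DeptID lies within Employee2.
DeptID → Salary, MgrID lies within Employee2.
Salary → MgrID lies within Employee2.
Salary, MgrID → DeptID lies within Employee2.
EmpID → MgrID: restricted closure across fragments reaches MgrID.
Every dependency is enforceable on the fragments, so the decomposition is dependency-preserving.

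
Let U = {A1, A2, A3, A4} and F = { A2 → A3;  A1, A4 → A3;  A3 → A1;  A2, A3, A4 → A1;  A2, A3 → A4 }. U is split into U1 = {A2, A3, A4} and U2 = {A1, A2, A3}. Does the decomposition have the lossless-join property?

Yes

Common attributes: U1 ∩ U2 = {A2, A3}.
Closure of {A2, A3}: A3 → A1 applies, adding A1; A2, A3 → A4 applies, adding A4. So (A2, A3)⁺ = {A1, A2, A3, A4}.
This closure contains every attribute of U1, so U1 ∩ U2 → U1. The join is lossless.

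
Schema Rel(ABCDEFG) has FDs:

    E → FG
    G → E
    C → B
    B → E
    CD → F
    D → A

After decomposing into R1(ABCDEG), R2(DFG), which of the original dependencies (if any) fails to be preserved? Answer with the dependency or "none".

none

E → FG: restricted closure across fragments reaches FG.
G → E lies within R1.
C → B lies within R1.
B → E lies within R1.
CD → F: restricted closure across fragments reaches F.
D → A lies within R1.
Every dependency is enforceable on the fragments, so the decomposition is dependency-preserving.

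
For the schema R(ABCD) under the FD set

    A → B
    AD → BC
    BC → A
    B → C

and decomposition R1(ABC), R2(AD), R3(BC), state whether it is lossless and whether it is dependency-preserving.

Lossless test (chase): Rows 1 and 2 agree on A; apply A→B and equate their B entries. Rows 1 and 3 agree on BC; apply BC→A and equate their A entries. Rows 1 and 2 agree on B; apply B→C and equate their C entries. Row 2 is now all distinguished symbols — the join is lossless.
Dependency preservation: AD → BC is not contained in any single fragment, but the restricted closure of its left-hand side across the fragments still reaches the right-hand side; the remaining FDs each lie inside some fragment. All dependencies are preserved.

lossless and dependency-preserving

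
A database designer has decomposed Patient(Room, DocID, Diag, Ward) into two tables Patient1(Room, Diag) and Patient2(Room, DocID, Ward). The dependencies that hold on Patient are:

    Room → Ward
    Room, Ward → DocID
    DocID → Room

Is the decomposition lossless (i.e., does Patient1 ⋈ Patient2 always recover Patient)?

Common attributes: Patient1 ∩ Patient2 = {Room}.
Closure of {Room}: Room → Ward applies, adding Ward; Room, Ward → DocID applies, adding DocID. So (Room)⁺ = {Room, DocID, Ward}.
This closure contains every attribute of Patient2, so Patient1 ∩ Patient2 → Patient2. The join is lossless.

Yes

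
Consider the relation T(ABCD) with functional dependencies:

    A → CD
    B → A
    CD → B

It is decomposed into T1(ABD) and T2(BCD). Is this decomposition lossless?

Common attributes: T1 ∩ T2 = {BD}.
Closure of {BD}: B → A applies, adding A; A → CD applies, adding C. So (BD)⁺ = {ABCD}.
This closure contains every attribute of T1, so T1 ∩ T2 → T1. The join is lossless.

Yes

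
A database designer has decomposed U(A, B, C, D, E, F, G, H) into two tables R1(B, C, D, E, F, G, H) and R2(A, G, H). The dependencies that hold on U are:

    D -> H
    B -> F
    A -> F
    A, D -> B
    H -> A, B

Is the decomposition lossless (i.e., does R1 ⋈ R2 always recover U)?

Common attributes: R1 ∩ R2 = {G, H}.
Closure of {G, H}: H → A, B applies, adding A, B; B → F applies, adding F. So (G, H)⁺ = {A, B, F, G, H}.
This closure contains every attribute of R2, so R1 ∩ R2 → R2. The join is lossless.

Yes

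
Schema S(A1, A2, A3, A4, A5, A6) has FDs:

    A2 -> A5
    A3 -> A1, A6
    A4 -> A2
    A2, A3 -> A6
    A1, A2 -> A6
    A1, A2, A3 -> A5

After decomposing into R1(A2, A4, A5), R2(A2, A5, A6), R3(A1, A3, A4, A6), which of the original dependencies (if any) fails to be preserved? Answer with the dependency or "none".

A1, A2 -> A6

Check A1, A2 → A6: no single fragment contains all of {A1, A2, A6}, and the restricted closure of {A1, A2} across the fragments never reaches {A6}.
A2 → A5 is preserved.
A3 → A1, A6 is preserved.
A4 → A2 is preserved.
A2, A3 → A6 is preserved.
A1, A2, A3 → A5 is preserved.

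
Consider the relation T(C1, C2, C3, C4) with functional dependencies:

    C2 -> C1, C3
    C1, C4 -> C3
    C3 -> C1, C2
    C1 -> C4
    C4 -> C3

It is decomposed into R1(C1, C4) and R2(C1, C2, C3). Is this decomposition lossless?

Yes

Common attributes: R1 ∩ R2 = {C1}.
Closure of {C1}: C1 → C4 applies, adding C4; C4 → C3 applies, adding C3; C3 → C1, C2 applies, adding C2. So (C1)⁺ = {C1, C2, C3, C4}.
This closure contains every attribute of R1, so R1 ∩ R2 → R1. The join is lossless.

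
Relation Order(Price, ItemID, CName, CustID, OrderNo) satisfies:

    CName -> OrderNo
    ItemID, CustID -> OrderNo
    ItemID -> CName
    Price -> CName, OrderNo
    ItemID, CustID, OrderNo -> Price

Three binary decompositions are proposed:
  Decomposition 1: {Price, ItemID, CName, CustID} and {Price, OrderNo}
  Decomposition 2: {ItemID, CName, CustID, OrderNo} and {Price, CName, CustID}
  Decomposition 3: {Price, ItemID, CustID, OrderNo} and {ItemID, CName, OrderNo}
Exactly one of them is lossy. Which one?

Decomposition 1: common = {Price}, closure = {Price, CName, OrderNo} → lossless.
Decomposition 2: common = {CName, CustID}, closure = {CName, CustID, OrderNo} → lossy.
Decomposition 3: common = {ItemID, OrderNo}, closure = {ItemID, CName, OrderNo} → lossless.

Decomposition 2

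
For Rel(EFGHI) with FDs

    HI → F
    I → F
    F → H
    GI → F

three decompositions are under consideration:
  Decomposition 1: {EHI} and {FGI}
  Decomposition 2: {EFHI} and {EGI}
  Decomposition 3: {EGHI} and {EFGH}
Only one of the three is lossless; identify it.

Decomposition 2

Decomposition 1: common = {I}, closure = {FHI} → lossy.
Decomposition 2: common = {EI}, closure = {EFHI} → lossless.
Decomposition 3: common = {EGH}, closure = {EGH} → lossy.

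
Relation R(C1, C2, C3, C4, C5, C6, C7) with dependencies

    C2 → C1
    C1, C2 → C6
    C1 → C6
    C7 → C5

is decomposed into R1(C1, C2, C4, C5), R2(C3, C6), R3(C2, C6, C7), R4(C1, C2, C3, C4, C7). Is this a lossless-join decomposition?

Chase test. Columns are C1, C2, C3, C4, C5, C6, C7; row i has aⱼ where attribute j ∈ Ri, else bᵢⱼ.
Initial tableau (one row per fragment):
  row 1: a1 a2 b13 a4 a5 b16 b17
  row 2: b21 b22 a3 b24 b25 a6 b27
  row 3: b31 a2 b33 b34 b35 a6 a7
  row 4: a1 a2 a3 a4 b45 b46 a7
Rows 1 and 3 agree on C2; apply C2→C1 and equate their C1 entries.
Rows 1 and 3 agree on C1, C2; apply C1, C2→C6 and equate their C6 entries.
Rows 1 and 4 agree on C1, C2; apply C1, C2→C6 and equate their C6 entries.
Rows 3 and 4 agree on C7; apply C7→C5 and equate their C5 entries.
No row becomes fully distinguished — the join is lossy.

No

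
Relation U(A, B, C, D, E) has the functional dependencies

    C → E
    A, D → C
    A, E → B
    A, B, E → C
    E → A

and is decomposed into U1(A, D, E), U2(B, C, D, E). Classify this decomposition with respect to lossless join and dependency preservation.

lossless and dependency-preserving

Lossless test: (D, E)⁺ = {A, B, C, D, E}, which contains all of one fragment — lossless.
Dependency preservation: A, D → C; A, E → B; A, B, E → C are not contained in any single fragment, but the restricted closure of each left-hand side across the fragments still reaches the right-hand side; the remaining FDs each lie inside some fragment. All dependencies are preserved.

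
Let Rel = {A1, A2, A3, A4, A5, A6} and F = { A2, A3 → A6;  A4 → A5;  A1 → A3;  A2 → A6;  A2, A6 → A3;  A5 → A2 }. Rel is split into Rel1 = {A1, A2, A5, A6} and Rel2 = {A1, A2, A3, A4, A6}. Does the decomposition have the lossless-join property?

Common attributes: Rel1 ∩ Rel2 = {A1, A2, A6}.
Closure of {A1, A2, A6}: A1 → A3 applies, adding A3. So (A1, A2, A6)⁺ = {A1, A2, A3, A6}.
The closure contains neither all of Rel1 = {A1, A2, A5, A6} nor all of Rel2 = {A1, A2, A3, A4, A6}, so the common attributes are not a superkey of either fragment. The join is lossy.

No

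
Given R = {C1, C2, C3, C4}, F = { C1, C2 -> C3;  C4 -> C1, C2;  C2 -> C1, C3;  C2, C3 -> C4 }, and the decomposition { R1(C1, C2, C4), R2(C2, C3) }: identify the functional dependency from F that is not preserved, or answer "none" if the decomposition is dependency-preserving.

none

C1, C2 → C3: restricted closure across fragments reaches C3.
C4 → C1, C2 lies within R1.
C2 → C1, C3: restricted closure across fragments reaches C1, C3.
C2, C3 → C4: restricted closure across fragments reaches C4.
Every dependency is enforceable on the fragments, so the decomposition is dependency-preserving.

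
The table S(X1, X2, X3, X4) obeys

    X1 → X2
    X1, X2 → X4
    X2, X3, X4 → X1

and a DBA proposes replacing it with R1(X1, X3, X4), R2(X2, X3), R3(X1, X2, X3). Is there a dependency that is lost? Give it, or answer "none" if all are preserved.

X2, X3, X4 → X1

Check X2, X3, X4 → X1: no single fragment contains all of {X1, X2, X3, X4}, and the restricted closure of {X2, X3, X4} across the fragments never reaches {X1}.
X1 → X2 is preserved.
X1, X2 → X4 is preserved.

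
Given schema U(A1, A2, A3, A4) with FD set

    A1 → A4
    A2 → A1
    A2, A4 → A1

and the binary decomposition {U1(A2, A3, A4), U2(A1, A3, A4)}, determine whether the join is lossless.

No

Common attributes: U1 ∩ U2 = {A3, A4}.
No dependency enlarges {A3, A4}, so (A3, A4)⁺ = {A3, A4}.
The closure contains neither all of U1 = {A2, A3, A4} nor all of U2 = {A1, A3, A4}, so the common attributes are not a superkey of either fragment. The join is lossy.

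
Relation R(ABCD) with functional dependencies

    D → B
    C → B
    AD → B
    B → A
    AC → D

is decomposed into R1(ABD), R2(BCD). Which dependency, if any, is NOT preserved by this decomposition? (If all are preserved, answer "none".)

none

D → B lies within R1.
C → B lies within R2.
AD → B lies within R1.
B → A lies within R1.
AC → D: restricted closure across fragments reaches D.
Every dependency is enforceable on the fragments, so the decomposition is dependency-preserving.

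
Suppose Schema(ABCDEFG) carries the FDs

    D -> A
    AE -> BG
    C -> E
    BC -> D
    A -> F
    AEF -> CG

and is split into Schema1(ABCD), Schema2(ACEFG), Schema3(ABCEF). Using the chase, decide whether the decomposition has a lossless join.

Yes

Chase test. Columns are ABCDEFG; row i has aⱼ where attribute j ∈ Schemai, else bᵢⱼ.
Initial tableau (one row per fragment):
  row 1: a1 a2 a3 a4 b15 b16 b17
  row 2: a1 b22 a3 b24 a5 a6 a7
  row 3: a1 a2 a3 b34 a5 a6 b37
Rows 2 and 3 agree on AE; apply AE→BG and equate their BG entries.
Rows 1 and 2 agree on C; apply C→E and equate their E entries.
Rows 1 and 2 agree on BC; apply BC→D and equate their D entries.
Rows 1 and 3 agree on BC; apply BC→D and equate their D entries.
Rows 1 and 2 agree on A; apply A→F and equate their F entries.
Rows 1 and 2 agree on AEF; apply AEF→CG and equate their CG entries.
Row 1 is now all distinguished symbols — the join is lossless.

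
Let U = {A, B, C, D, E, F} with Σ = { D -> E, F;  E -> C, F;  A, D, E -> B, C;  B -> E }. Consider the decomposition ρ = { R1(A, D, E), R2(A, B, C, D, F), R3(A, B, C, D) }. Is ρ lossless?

Chase test. Columns are A, B, C, D, E, F; row i has aⱼ where attribute j ∈ Ri, else bᵢⱼ.
Initial tableau (one row per fragment):
  row 1: a1 b12 b13 a4 a5 b16
  row 2: a1 a2 a3 a4 b25 a6
  row 3: a1 a2 a3 a4 b35 b36
Rows 1 and 2 agree on D; apply D→E, F and equate their E, F entries.
Rows 1 and 3 agree on D; apply D→E, F and equate their E, F entries.
Rows 1 and 2 agree on E; apply E→C, F and equate their C, F entries.
Rows 1 and 2 agree on A, D, E; apply A, D, E→B, C and equate their B, C entries.
Row 1 is now all distinguished symbols — the join is lossless.

Yes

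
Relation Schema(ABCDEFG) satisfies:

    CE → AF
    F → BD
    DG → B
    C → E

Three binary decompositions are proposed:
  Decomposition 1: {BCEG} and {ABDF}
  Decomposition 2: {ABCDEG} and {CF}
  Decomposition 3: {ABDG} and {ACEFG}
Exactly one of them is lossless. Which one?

Decomposition 1: common = {B}, closure = {B} → lossy.
Decomposition 2: common = {C}, closure = {ABCDEF} → lossless.
Decomposition 3: common = {AG}, closure = {AG} → lossy.

Decomposition 2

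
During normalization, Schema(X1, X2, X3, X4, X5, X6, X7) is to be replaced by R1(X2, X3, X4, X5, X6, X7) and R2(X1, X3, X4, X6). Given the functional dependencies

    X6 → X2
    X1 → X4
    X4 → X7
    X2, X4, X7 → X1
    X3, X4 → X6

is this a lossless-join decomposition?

Common attributes: R1 ∩ R2 = {X3, X4, X6}.
Closure of {X3, X4, X6}: X6 → X2 applies, adding X2; X4 → X7 applies, adding X7; X2, X4, X7 → X1 applies, adding X1. So (X3, X4, X6)⁺ = {X1, X2, X3, X4, X6, X7}.
This closure contains every attribute of R2, so R1 ∩ R2 → R2. The join is lossless.

Yes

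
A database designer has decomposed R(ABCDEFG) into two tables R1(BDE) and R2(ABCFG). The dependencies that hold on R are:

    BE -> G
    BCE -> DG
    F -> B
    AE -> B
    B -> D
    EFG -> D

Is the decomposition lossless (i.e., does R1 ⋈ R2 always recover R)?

Common attributes: R1 ∩ R2 = {B}.
Closure of {B}: B → D applies, adding D. So (B)⁺ = {BD}.
The closure contains neither all of R1 = {BDE} nor all of R2 = {ABCFG}, so the common attributes are not a superkey of either fragment. The join is lossy.

No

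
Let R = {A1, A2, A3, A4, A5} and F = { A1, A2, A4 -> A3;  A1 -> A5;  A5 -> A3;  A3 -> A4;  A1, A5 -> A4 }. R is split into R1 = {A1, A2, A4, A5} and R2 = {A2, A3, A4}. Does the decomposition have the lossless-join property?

Common attributes: R1 ∩ R2 = {A2, A4}.
No dependency enlarges {A2, A4}, so (A2, A4)⁺ = {A2, A4}.
The closure contains neither all of R1 = {A1, A2, A4, A5} nor all of R2 = {A2, A3, A4}, so the common attributes are not a superkey of either fragment. The join is lossy.

No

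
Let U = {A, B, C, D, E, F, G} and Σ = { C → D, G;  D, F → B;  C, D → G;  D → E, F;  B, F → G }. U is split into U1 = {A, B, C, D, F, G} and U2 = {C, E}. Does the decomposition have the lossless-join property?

Common attributes: U1 ∩ U2 = {C}.
Closure of {C}: C → D, G applies, adding D, G; D → E, F applies, adding E, F; D, F → B applies, adding B. So (C)⁺ = {B, C, D, E, F, G}.
This closure contains every attribute of U2, so U1 ∩ U2 → U2. The join is lossless.

Yes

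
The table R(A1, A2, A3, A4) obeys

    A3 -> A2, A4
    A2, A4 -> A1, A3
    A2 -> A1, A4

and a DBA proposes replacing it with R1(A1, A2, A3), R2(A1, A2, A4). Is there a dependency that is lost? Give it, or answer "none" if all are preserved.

A3 → A2, A4: restricted closure across fragments reaches A2, A4.
A2, A4 → A1, A3: restricted closure across fragments reaches A1, A3.
A2 → A1, A4 lies within R2.
Every dependency is enforceable on the fragments, so the decomposition is dependency-preserving.

none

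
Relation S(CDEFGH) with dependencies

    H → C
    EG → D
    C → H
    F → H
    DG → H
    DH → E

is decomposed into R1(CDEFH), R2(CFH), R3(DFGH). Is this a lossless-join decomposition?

Yes

Chase test. Columns are CDEFGH; row i has aⱼ where attribute j ∈ Ri, else bᵢⱼ.
Initial tableau (one row per fragment):
  row 1: a1 a2 a3 a4 b15 a6
  row 2: a1 b22 b23 a4 b25 a6
  row 3: b31 a2 b33 a4 a5 a6
Rows 1 and 3 agree on H; apply H→C and equate their C entries.
Rows 1 and 3 agree on DH; apply DH→E and equate their E entries.
Row 3 is now all distinguished symbols — the join is lossless.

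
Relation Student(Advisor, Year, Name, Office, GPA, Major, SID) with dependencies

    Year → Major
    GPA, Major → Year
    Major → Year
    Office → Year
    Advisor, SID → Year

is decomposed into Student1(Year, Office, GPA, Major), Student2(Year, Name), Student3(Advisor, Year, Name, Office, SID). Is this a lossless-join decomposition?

No

Chase test. Columns are Advisor, Year, Name, Office, GPA, Major, SID; row i has aⱼ where attribute j ∈ Studenti, else bᵢⱼ.
Initial tableau (one row per fragment):
  row 1: b11 a2 b13 a4 a5 a6 b17
  row 2: b21 a2 a3 b24 b25 b26 b27
  row 3: a1 a2 a3 a4 b35 b36 a7
Rows 1 and 2 agree on Year; apply Year→Major and equate their Major entries.
Rows 1 and 3 agree on Year; apply Year→Major and equate their Major entries.
No row becomes fully distinguished — the join is lossy.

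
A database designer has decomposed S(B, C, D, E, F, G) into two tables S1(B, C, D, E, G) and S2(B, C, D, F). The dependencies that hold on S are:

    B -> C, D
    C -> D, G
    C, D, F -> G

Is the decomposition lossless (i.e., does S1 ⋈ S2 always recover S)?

No

Common attributes: S1 ∩ S2 = {B, C, D}.
Closure of {B, C, D}: C → D, G applies, adding G. So (B, C, D)⁺ = {B, C, D, G}.
The closure contains neither all of S1 = {B, C, D, E, G} nor all of S2 = {B, C, D, F}, so the common attributes are not a superkey of either fragment. The join is lossy.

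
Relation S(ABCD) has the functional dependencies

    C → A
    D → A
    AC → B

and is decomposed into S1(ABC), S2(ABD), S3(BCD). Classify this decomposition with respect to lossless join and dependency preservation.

lossless and dependency-preserving

Lossless test (chase): Rows 1 and 3 agree on C; apply C→A and equate their A entries. Row 3 is now all distinguished symbols — the join is lossless.
Dependency preservation: every FD's attributes lie within a single fragment, so each can be enforced locally — preserved.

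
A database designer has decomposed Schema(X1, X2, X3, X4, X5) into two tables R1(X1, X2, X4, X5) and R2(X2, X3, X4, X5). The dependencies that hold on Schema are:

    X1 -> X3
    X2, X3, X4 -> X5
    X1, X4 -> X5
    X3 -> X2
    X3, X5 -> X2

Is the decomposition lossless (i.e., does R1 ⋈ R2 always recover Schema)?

Common attributes: R1 ∩ R2 = {X2, X4, X5}.
No dependency enlarges {X2, X4, X5}, so (X2, X4, X5)⁺ = {X2, X4, X5}.
The closure contains neither all of R1 = {X1, X2, X4, X5} nor all of R2 = {X2, X3, X4, X5}, so the common attributes are not a superkey of either fragment. The join is lossy.

No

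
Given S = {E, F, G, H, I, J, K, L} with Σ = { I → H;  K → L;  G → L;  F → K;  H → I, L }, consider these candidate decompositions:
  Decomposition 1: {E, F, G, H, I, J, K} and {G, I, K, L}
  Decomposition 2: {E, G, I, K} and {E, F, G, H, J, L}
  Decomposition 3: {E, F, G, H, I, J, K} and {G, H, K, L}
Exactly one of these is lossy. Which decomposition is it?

Decomposition 2

Decomposition 1: common = {G, I, K}, closure = {G, H, I, K, L} → lossless.
Decomposition 2: common = {E, G}, closure = {E, G, L} → lossy.
Decomposition 3: common = {G, H, K}, closure = {G, H, I, K, L} → lossless.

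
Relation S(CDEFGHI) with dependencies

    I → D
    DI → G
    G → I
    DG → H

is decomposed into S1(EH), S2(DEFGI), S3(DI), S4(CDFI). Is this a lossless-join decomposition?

No

Chase test. Columns are CDEFGHI; row i has aⱼ where attribute j ∈ Si, else bᵢⱼ.
Initial tableau (one row per fragment):
  row 1: b11 b12 a3 b14 b15 a6 b17
  row 2: b21 a2 a3 a4 a5 b26 a7
  row 3: b31 a2 b33 b34 b35 b36 a7
  row 4: a1 a2 b43 a4 b45 b46 a7
Rows 2 and 3 agree on DI; apply DI→G and equate their G entries.
Rows 2 and 4 agree on DI; apply DI→G and equate their G entries.
Rows 2 and 3 agree on DG; apply DG→H and equate their H entries.
Rows 2 and 4 agree on DG; apply DG→H and equate their H entries.
No row becomes fully distinguished — the join is lossy.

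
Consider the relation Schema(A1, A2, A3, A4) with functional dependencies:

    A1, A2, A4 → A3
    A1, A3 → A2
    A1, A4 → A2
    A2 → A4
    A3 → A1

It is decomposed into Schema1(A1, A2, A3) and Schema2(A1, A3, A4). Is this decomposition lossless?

Common attributes: Schema1 ∩ Schema2 = {A1, A3}.
Closure of {A1, A3}: A1, A3 → A2 applies, adding A2; A2 → A4 applies, adding A4. So (A1, A3)⁺ = {A1, A2, A3, A4}.
This closure contains every attribute of Schema1, so Schema1 ∩ Schema2 → Schema1. The join is lossless.

Yes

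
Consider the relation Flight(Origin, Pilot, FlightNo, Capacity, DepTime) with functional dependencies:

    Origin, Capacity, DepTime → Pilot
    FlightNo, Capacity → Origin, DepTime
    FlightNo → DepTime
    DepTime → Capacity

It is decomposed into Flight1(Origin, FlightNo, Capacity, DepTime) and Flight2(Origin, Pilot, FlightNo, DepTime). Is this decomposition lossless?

Common attributes: Flight1 ∩ Flight2 = {Origin, FlightNo, DepTime}.
Closure of {Origin, FlightNo, DepTime}: DepTime → Capacity applies, adding Capacity; Origin, Capacity, DepTime → Pilot applies, adding Pilot. So (Origin, FlightNo, DepTime)⁺ = {Origin, Pilot, FlightNo, Capacity, DepTime}.
This closure contains every attribute of Flight1, so Flight1 ∩ Flight2 → Flight1. The join is lossless.

Yes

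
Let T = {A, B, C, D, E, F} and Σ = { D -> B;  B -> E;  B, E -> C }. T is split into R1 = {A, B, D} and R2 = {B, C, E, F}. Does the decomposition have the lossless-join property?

Common attributes: R1 ∩ R2 = {B}.
Closure of {B}: B → E applies, adding E; B, E → C applies, adding C. So (B)⁺ = {B, C, E}.
The closure contains neither all of R1 = {A, B, D} nor all of R2 = {B, C, E, F}, so the common attributes are not a superkey of either fragment. The join is lossy.

No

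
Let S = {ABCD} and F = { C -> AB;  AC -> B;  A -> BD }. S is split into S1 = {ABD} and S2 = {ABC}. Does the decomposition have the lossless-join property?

Yes

Common attributes: S1 ∩ S2 = {AB}.
Closure of {AB}: A → BD applies, adding D. So (AB)⁺ = {ABD}.
This closure contains every attribute of S1, so S1 ∩ S2 → S1. The join is lossless.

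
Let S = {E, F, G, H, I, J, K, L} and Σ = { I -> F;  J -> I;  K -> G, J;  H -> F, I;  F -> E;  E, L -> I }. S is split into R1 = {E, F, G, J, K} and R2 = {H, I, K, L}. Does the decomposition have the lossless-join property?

Yes

Common attributes: R1 ∩ R2 = {K}.
Closure of {K}: K → G, J applies, adding G, J; J → I applies, adding I; I → F applies, adding F; F → E applies, adding E. So (K)⁺ = {E, F, G, I, J, K}.
This closure contains every attribute of R1, so R1 ∩ R2 → R1. The join is lossless.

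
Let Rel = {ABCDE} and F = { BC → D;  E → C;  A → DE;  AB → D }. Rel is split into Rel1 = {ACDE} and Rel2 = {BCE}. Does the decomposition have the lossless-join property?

Common attributes: Rel1 ∩ Rel2 = {CE}.
No dependency enlarges {CE}, so (CE)⁺ = {CE}.
The closure contains neither all of Rel1 = {ACDE} nor all of Rel2 = {BCE}, so the common attributes are not a superkey of either fragment. The join is lossy.

No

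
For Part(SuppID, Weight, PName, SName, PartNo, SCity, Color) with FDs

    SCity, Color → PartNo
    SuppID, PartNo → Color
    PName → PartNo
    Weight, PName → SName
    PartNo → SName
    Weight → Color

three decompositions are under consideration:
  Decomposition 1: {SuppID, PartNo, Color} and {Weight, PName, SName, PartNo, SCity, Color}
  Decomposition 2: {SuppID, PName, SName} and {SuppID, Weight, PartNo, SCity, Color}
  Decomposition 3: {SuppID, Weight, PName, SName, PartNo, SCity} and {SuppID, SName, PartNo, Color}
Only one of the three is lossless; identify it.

Decomposition 3

Decomposition 1: common = {PartNo, Color}, closure = {SName, PartNo, Color} → lossy.
Decomposition 2: common = {SuppID}, closure = {SuppID} → lossy.
Decomposition 3: common = {SuppID, SName, PartNo}, closure = {SuppID, SName, PartNo, Color} → lossless.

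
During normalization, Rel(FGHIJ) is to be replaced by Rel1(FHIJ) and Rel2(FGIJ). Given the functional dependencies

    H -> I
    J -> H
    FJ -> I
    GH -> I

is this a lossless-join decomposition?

Common attributes: Rel1 ∩ Rel2 = {FIJ}.
Closure of {FIJ}: J → H applies, adding H. So (FIJ)⁺ = {FHIJ}.
This closure contains every attribute of Rel1, so Rel1 ∩ Rel2 → Rel1. The join is lossless.

Yes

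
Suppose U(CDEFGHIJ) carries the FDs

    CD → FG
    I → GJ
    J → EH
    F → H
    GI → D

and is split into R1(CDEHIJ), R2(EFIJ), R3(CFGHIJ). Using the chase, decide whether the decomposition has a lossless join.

Yes

Chase test. Columns are CDEFGHIJ; row i has aⱼ where attribute j ∈ Ri, else bᵢⱼ.
Initial tableau (one row per fragment):
  row 1: a1 a2 a3 b14 b15 a6 a7 a8
  row 2: b21 b22 a3 a4 b25 b26 a7 a8
  row 3: a1 b32 b33 a4 a5 a6 a7 a8
Rows 1 and 2 agree on I; apply I→GJ and equate their GJ entries.
Rows 1 and 3 agree on I; apply I→GJ and equate their GJ entries.
Rows 1 and 2 agree on J; apply J→EH and equate their EH entries.
Rows 1 and 3 agree on J; apply J→EH and equate their EH entries.
Rows 1 and 2 agree on GI; apply GI→D and equate their D entries.
Rows 1 and 3 agree on GI; apply GI→D and equate their D entries.
Rows 1 and 3 agree on CD; apply CD→FG and equate their FG entries.
Row 1 is now all distinguished symbols — the join is lossless.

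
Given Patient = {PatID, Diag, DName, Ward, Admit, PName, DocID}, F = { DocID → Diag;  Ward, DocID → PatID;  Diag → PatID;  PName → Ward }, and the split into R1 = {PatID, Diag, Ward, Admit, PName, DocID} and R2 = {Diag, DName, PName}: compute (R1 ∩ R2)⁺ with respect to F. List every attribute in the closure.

R1 ∩ R2 = {Diag, PName}.
Diag → PatID applies, adding PatID
PName → Ward applies, adding Ward
Closure: {PatID, Diag, Ward, PName}.

PatID, Diag, Ward, PName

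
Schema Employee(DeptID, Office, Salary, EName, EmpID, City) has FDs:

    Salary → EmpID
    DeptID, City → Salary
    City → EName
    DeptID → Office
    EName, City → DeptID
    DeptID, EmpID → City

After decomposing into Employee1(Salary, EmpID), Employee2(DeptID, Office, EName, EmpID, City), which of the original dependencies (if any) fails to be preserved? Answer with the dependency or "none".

Check DeptID, City → Salary: no single fragment contains all of {DeptID, Salary, City}, and the restricted closure of {DeptID, City} across the fragments never reaches {Salary}.
Salary → EmpID is preserved.
City → EName is preserved.
DeptID → Office is preserved.
EName, City → DeptID is preserved.
DeptID, EmpID → City is preserved.

DeptID, City → Salary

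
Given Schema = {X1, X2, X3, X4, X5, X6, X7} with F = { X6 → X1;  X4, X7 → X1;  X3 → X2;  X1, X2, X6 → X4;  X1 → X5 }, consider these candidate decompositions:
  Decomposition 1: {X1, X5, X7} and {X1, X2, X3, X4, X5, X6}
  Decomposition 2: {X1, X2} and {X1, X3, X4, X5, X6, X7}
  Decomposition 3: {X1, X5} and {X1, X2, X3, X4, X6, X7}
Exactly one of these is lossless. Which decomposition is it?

Decomposition 3

Decomposition 1: common = {X1, X5}, closure = {X1, X5} → lossy.
Decomposition 2: common = {X1}, closure = {X1, X5} → lossy.
Decomposition 3: common = {X1}, closure = {X1, X5} → lossless.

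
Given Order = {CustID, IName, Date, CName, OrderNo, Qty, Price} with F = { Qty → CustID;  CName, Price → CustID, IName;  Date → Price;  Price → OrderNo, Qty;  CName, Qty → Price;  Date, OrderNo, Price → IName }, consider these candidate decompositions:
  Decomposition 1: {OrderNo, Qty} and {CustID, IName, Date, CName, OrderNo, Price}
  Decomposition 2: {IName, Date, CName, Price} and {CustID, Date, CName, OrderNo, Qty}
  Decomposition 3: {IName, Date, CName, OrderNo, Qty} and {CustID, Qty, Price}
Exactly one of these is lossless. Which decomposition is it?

Decomposition 1: common = {OrderNo}, closure = {OrderNo} → lossy.
Decomposition 2: common = {Date, CName}, closure = {CustID, IName, Date, CName, OrderNo, Qty, Price} → lossless.
Decomposition 3: common = {Qty}, closure = {CustID, Qty} → lossy.

Decomposition 2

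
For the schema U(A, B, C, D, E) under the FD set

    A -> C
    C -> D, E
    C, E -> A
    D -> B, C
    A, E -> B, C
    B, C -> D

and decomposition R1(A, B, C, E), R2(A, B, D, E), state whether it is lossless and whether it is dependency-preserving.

Lossless test: (A, B, E)⁺ = {A, B, C, D, E}, which contains all of one fragment — lossless.
Dependency preservation: C → D, E; D → B, C; B, C → D are not contained in any single fragment, but the restricted closure of each left-hand side across the fragments still reaches the right-hand side; the remaining FDs each lie inside some fragment. All dependencies are preserved.

lossless and dependency-preserving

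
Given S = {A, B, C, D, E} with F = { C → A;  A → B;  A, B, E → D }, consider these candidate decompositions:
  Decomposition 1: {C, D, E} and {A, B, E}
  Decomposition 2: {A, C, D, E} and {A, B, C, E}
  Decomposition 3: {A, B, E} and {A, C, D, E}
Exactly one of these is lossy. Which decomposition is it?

Decomposition 1

Decomposition 1: common = {E}, closure = {E} → lossy.
Decomposition 2: common = {A, C, E}, closure = {A, B, C, D, E} → lossless.
Decomposition 3: common = {A, E}, closure = {A, B, D, E} → lossless.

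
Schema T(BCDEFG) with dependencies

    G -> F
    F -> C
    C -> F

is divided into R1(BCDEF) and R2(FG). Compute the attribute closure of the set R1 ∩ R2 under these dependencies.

CF

R1 ∩ R2 = {F}.
F → C applies, adding C
Closure: {CF}.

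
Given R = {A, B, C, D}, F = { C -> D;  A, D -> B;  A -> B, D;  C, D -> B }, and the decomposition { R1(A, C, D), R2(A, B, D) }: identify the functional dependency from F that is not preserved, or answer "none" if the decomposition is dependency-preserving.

C, D -> B

Check C, D → B: no single fragment contains all of {B, C, D}, and the restricted closure of {C, D} across the fragments never reaches {B}.
C → D is preserved.
A, D → B is preserved.
A → B, D is preserved.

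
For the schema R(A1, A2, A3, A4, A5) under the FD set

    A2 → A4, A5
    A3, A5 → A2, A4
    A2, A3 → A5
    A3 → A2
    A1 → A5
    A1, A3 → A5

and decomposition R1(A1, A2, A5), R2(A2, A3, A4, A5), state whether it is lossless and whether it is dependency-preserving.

Lossless test: (A2, A5)⁺ = {A2, A4, A5}, which is a superkey of neither fragment — lossy.
Dependency preservation: A1, A3 → A5 is not contained in any single fragment, but the restricted closure of its left-hand side across the fragments still reaches the right-hand side; the remaining FDs each lie inside some fragment. All dependencies are preserved.

lossy but dependency-preserving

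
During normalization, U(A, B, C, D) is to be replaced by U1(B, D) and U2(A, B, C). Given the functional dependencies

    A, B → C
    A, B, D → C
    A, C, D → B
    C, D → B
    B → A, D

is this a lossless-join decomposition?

Yes

Common attributes: U1 ∩ U2 = {B}.
Closure of {B}: B → A, D applies, adding A, D; A, B → C applies, adding C. So (B)⁺ = {A, B, C, D}.
This closure contains every attribute of U1, so U1 ∩ U2 → U1. The join is lossless.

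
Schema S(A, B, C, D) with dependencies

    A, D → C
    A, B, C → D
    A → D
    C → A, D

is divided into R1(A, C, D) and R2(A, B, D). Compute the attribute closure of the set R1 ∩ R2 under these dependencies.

R1 ∩ R2 = {A, D}.
A, D → C applies, adding C
Closure: {A, C, D}.

A, C, D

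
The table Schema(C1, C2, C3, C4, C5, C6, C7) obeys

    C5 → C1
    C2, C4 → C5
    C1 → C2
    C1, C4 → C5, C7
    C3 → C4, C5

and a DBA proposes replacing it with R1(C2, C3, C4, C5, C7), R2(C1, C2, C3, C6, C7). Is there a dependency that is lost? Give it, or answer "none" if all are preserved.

Check C5 → C1: no single fragment contains all of {C1, C5}, and the restricted closure of {C5} across the fragments never reaches {C1}.
C2, C4 → C5 is preserved.
C1 → C2 is preserved.
C1, C4 → C5, C7 is preserved.
C3 → C4, C5 is preserved.

C5 → C1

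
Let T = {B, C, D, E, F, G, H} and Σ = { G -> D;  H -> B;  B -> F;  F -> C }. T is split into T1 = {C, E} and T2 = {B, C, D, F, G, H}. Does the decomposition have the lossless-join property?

No

Common attributes: T1 ∩ T2 = {C}.
No dependency enlarges {C}, so (C)⁺ = {C}.
The closure contains neither all of T1 = {C, E} nor all of T2 = {B, C, D, F, G, H}, so the common attributes are not a superkey of either fragment. The join is lossy.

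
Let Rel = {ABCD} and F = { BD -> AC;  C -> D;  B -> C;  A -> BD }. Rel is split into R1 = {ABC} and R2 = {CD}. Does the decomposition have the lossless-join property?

Common attributes: R1 ∩ R2 = {C}.
Closure of {C}: C → D applies, adding D. So (C)⁺ = {CD}.
This closure contains every attribute of R2, so R1 ∩ R2 → R2. The join is lossless.

Yes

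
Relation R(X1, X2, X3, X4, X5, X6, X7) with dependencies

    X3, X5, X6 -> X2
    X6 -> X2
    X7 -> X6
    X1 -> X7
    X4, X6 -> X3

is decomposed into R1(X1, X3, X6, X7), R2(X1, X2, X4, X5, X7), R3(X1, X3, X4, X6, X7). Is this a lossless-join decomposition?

Yes

Chase test. Columns are X1, X2, X3, X4, X5, X6, X7; row i has aⱼ where attribute j ∈ Ri, else bᵢⱼ.
Initial tableau (one row per fragment):
  row 1: a1 b12 a3 b14 b15 a6 a7
  row 2: a1 a2 b23 a4 a5 b26 a7
  row 3: a1 b32 a3 a4 b35 a6 a7
Rows 1 and 3 agree on X6; apply X6→X2 and equate their X2 entries.
Rows 1 and 2 agree on X7; apply X7→X6 and equate their X6 entries.
Rows 2 and 3 agree on X4, X6; apply X4, X6→X3 and equate their X3 entries.
Rows 1 and 2 agree on X6; apply X6→X2 and equate their X2 entries.
Row 2 is now all distinguished symbols — the join is lossless.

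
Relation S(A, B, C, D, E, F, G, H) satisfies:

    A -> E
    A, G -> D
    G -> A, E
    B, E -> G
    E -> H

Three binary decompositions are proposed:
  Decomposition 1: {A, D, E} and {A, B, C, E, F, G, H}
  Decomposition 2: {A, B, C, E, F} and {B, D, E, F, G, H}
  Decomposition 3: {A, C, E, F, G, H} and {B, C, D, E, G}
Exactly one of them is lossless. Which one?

Decomposition 1: common = {A, E}, closure = {A, E, H} → lossy.
Decomposition 2: common = {B, E, F}, closure = {A, B, D, E, F, G, H} → lossless.
Decomposition 3: common = {C, E, G}, closure = {A, C, D, E, G, H} → lossy.

Decomposition 2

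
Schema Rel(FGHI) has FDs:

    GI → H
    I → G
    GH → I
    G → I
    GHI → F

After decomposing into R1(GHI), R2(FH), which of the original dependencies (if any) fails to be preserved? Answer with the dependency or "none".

GHI → F

Check GHI → F: no single fragment contains all of {FGHI}, and the restricted closure of {GHI} across the fragments never reaches {F}.
GI → H is preserved.
I → G is preserved.
GH → I is preserved.
G → I is preserved.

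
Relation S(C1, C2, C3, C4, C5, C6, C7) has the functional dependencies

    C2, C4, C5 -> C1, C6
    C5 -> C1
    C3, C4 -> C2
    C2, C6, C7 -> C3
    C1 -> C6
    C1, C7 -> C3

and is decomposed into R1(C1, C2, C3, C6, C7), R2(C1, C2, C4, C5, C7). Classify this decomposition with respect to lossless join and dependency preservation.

lossless but not dependency-preserving

Lossless test: (C1, C2, C7)⁺ = {C1, C2, C3, C6, C7}, which contains all of one fragment — lossless.
Dependency preservation: the restricted closure of {C3, C4} across the fragments never reaches {C2}, so C3, C4 → C2 cannot be enforced without a join — not preserved.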